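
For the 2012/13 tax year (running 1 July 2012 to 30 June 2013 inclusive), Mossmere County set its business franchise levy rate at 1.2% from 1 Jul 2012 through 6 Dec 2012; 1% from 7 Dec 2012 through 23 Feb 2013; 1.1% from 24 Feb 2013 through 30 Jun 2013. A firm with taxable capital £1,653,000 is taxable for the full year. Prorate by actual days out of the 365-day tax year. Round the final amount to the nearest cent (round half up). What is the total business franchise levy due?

£18,545.30

1 Jul – 6 Dec 2012: 159 days at 1.2% → £1,653,000 × 1.2% × 159/365 = £8,640.8877
7 Dec 2012 – 23 Feb 2013: 79 days at 1% → £1,653,000 × 1% × 79/365 = £3,577.7260
24 Feb – 30 Jun 2013: 127 days at 1.1% → £1,653,000 × 1.1% × 127/365 = £6,326.6877
Total = £18,545.3014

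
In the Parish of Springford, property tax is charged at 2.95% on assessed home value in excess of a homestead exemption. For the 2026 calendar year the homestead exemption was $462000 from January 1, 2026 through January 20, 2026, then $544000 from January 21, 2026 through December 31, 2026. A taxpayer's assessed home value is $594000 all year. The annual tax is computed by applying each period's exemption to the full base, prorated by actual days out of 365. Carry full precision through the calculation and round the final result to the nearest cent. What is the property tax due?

$1607.55

January 1 – January 20, 2026: 20 days, exemption $462000 → ($594000 − $462000) × 2.95% × 20/365 = $213.3699
January 21 – December 31, 2026: 345 days, exemption $544000 → ($594000 − $544000) × 2.95% × 345/365 = $1394.1781
Total = $1607.5479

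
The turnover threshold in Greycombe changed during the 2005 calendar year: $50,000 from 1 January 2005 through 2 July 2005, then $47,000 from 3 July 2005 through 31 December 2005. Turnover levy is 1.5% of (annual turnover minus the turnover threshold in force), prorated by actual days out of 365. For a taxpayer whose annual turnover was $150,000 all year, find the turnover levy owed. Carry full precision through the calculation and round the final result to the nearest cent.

1 January – 2 July 2005: 183 days, exemption $50,000 → ($150,000 − $50,000) × 1.5% × 183/365 = $752.0548
3 July – 31 December 2005: 182 days, exemption $47,000 → ($150,000 − $47,000) × 1.5% × 182/365 = $770.3836
Total = $1,522.4384

$1,522.44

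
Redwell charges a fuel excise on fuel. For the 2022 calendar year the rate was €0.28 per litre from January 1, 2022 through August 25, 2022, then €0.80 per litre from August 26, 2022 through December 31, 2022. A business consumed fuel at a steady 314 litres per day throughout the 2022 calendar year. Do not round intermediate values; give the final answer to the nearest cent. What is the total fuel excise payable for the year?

January 1 – August 25, 2022: 237 days × 314 litres/day = 74,418 litres at €0.28/litre → €20837.04
August 26 – December 31, 2022: 128 days × 314 litres/day = 40,192 litres at €0.80/litre → €32153.60

€52990.64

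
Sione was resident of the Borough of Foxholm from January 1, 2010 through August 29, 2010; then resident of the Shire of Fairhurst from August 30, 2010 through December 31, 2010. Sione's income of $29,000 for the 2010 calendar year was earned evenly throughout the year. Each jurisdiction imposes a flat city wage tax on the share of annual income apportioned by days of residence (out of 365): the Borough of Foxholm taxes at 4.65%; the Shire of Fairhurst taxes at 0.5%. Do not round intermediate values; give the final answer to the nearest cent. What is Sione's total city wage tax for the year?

The Borough of Foxholm, January 1 – August 29, 2010: 241 days → $29,000 × 4.65% × 241/365 = $890.3795
The Shire of Fairhurst, August 30 – December 31, 2010: 124 days → $29,000 × 0.5% × 124/365 = $49.2603
Total = $939.6397

$939.64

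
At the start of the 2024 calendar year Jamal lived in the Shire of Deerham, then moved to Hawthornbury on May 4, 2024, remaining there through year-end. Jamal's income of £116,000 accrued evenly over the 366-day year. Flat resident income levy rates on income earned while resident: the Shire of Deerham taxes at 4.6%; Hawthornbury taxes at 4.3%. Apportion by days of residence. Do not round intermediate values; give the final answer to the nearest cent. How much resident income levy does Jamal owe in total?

The Shire of Deerham, January 1 – May 3, 2024: 124 days → £116,000 × 4.6% × 124/366 = £1,807.8251
Hawthornbury, May 4 – December 31, 2024: 242 days → £116,000 × 4.3% × 242/366 = £3,298.0765
Total = £5,105.9016

£5,105.90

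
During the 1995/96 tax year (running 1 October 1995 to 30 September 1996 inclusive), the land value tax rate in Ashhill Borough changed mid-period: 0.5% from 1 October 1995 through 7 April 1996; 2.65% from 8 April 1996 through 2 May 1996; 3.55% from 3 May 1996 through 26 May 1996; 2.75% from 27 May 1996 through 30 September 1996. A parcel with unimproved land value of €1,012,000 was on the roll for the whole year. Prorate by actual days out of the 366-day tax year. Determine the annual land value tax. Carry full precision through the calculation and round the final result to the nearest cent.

1 October 1995 – 7 April 1996: 190 days at 0.5% → €1,012,000 × 0.5% × 190/366 = €2,626.7760
8 April – 2 May 1996: 25 days at 2.65% → €1,012,000 × 2.65% × 25/366 = €1,831.8306
3 May – 26 May 1996: 24 days at 3.55% → €1,012,000 × 3.55% × 24/366 = €2,355.8033
27 May – 30 September 1996: 127 days at 2.75% → €1,012,000 × 2.75% × 127/366 = €9,656.8579
Total = €16,471.2678

€16,471.27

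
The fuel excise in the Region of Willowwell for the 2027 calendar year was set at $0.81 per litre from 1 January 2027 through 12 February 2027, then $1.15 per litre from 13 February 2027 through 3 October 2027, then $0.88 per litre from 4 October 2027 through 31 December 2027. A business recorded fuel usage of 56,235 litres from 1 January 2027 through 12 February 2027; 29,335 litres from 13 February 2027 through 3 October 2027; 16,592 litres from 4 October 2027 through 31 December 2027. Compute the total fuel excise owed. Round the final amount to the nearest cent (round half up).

$93886.56

1 January – 12 February 2027: 56,235 litres at $0.81/litre → $45550.35
13 February – 3 October 2027: 29,335 litres at $1.15/litre → $33735.25
4 October – 31 December 2027: 16,592 litres at $0.88/litre → $14600.96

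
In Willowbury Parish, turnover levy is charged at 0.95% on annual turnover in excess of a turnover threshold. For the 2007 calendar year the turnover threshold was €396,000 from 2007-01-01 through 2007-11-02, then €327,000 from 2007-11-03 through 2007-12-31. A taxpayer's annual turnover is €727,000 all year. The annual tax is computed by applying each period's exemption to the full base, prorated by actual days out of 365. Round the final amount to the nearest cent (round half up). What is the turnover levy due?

2007-01-01 to 2007-11-02: 306 days, exemption €396,000 → (€727,000 − €396,000) × 0.95% × 306/365 = €2,636.2110
2007-11-03 to 2007-12-31: 59 days, exemption €327,000 → (€727,000 − €327,000) × 0.95% × 59/365 = €614.2466
Total = €3,250.4575

€3,250.46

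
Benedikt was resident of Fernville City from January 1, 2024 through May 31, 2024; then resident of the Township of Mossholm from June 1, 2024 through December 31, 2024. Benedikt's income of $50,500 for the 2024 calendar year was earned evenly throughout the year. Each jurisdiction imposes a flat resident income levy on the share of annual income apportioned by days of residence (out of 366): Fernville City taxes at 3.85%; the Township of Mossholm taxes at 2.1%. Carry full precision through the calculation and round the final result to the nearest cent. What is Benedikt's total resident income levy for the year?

Fernville City, January 1 – May 31, 2024: 152 days → $50,500 × 3.85% × 152/366 = $807.4481
The Township of Mossholm, June 1 – December 31, 2024: 214 days → $50,500 × 2.1% × 214/366 = $620.0738
Total = $1,427.5219

$1,427.52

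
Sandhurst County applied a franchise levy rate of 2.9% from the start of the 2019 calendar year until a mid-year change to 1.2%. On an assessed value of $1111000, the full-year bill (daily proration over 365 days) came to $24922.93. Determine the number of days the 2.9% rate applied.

Let d = days at the first rate; then 365 − d days at the second rate.
$1111000 × [2.9%·d + 1.2%·(365−d)] / 365 = $24922.93
Solving gives d = 224, so the new rate took effect on 13 August 2019.

224 days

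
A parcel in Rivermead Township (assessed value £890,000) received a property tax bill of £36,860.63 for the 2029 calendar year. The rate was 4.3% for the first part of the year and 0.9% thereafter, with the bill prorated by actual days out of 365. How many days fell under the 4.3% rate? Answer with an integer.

348 days

Let d = days at the first rate; then 365 − d days at the second rate.
£890,000 × [4.3%·d + 0.9%·(365−d)] / 365 = £36,860.63
Solving gives d = 348, so the new rate took effect on 15 Dec 2029.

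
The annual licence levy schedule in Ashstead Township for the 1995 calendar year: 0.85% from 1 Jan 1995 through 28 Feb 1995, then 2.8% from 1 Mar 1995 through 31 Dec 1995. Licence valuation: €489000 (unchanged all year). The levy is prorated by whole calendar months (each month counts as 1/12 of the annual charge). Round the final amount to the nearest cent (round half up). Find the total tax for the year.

1 Jan – 28 Feb 1995: 2 months at 0.85% → €489000 × 0.85% × 2/12 = €692.7500
1 Mar – 31 Dec 1995: 10 months at 2.8% → €489000 × 2.8% × 10/12 = €11410.0000
Total = €12102.7500

€12102.75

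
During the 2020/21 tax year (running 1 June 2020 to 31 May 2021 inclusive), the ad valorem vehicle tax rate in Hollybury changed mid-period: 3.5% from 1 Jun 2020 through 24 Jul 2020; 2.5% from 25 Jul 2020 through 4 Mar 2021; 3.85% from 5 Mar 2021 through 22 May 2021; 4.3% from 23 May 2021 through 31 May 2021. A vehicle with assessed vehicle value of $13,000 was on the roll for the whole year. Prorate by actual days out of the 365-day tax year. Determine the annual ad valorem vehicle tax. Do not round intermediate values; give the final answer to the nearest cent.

$387.99

1 Jun – 24 Jul 2020: 54 days at 3.5% → $13,000 × 3.5% × 54/365 = $67.3151
25 Jul 2020 – 4 Mar 2021: 223 days at 2.5% → $13,000 × 2.5% × 223/365 = $198.5616
5 Mar – 22 May 2021: 79 days at 3.85% → $13,000 × 3.85% × 79/365 = $108.3274
23 May – 31 May 2021: 9 days at 4.3% → $13,000 × 4.3% × 9/365 = $13.7836
Total = $387.9877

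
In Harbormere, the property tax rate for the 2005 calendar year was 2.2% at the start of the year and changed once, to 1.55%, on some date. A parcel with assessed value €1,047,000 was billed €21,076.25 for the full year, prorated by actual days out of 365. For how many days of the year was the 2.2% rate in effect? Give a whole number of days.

Let d = days at the first rate; then 365 − d days at the second rate.
€1,047,000 × [2.2%·d + 1.55%·(365−d)] / 365 = €21,076.25
Solving gives d = 260, so the new rate took effect on 18 Sep 2005.

260 days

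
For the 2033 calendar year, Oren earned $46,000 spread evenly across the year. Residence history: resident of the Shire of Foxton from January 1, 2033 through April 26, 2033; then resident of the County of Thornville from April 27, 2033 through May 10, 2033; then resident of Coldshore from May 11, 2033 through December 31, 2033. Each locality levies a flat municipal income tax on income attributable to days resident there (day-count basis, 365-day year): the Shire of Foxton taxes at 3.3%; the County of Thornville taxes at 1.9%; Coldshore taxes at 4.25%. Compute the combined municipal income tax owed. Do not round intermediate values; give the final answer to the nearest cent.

The Shire of Foxton, January 1 – April 26, 2033: 116 days → $46,000 × 3.3% × 116/365 = $482.4329
The County of Thornville, April 27 – May 10, 2033: 14 days → $46,000 × 1.9% × 14/365 = $33.5233
Coldshore, May 11 – December 31, 2033: 235 days → $46,000 × 4.25% × 235/365 = $1,258.6986
Total = $1,774.6548

$1,774.65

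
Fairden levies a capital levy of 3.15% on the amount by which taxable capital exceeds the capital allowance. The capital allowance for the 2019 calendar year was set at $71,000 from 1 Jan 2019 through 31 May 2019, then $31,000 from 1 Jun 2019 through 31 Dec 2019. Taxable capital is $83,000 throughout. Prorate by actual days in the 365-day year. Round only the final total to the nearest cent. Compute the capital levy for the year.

1 Jan – 31 May 2019: 151 days, exemption $71,000 → ($83,000 − $71,000) × 3.15% × 151/365 = $156.3781
1 Jun – 31 Dec 2019: 214 days, exemption $31,000 → ($83,000 − $31,000) × 3.15% × 214/365 = $960.3616
Total = $1,116.7397

$1,116.74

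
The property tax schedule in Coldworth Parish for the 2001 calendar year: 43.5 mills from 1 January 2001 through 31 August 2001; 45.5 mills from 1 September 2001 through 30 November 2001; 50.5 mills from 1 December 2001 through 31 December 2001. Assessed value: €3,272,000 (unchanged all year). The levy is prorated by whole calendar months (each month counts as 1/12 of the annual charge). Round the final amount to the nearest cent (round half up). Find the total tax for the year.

€145,876.67

1 January – 31 August 2001: 8 months at 43.5 mills → €3,272,000 × 4.35% × 8/12 = €94,888.0000
1 September – 30 November 2001: 3 months at 45.5 mills → €3,272,000 × 4.55% × 3/12 = €37,219.0000
1 December – 31 December 2001: 1 month at 50.5 mills → €3,272,000 × 5.05% × 1/12 = €13,769.6667
Total = €145,876.6667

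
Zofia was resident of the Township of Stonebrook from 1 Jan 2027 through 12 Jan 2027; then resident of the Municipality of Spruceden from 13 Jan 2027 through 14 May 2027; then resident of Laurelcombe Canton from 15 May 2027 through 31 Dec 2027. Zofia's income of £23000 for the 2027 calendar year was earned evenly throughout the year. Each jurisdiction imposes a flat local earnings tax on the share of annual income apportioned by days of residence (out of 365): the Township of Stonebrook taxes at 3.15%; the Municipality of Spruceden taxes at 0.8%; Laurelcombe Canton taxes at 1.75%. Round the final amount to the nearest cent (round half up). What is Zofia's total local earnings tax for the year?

The Township of Stonebrook, 1 Jan – 12 Jan 2027: 12 days → £23000 × 3.15% × 12/365 = £23.8192
The Municipality of Spruceden, 13 Jan – 14 May 2027: 122 days → £23000 × 0.8% × 122/365 = £61.5014
Laurelcombe Canton, 15 May – 31 Dec 2027: 231 days → £23000 × 1.75% × 231/365 = £254.7329
Total = £340.0534

£340.05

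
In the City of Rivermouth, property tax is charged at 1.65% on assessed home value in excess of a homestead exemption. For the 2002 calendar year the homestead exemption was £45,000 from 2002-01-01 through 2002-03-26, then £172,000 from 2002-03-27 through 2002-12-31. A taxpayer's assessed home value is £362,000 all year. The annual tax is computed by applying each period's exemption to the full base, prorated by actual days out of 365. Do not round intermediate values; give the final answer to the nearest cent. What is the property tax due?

£3,622.99

2002-01-01 to 2002-03-26: 85 days, exemption £45,000 → (£362,000 − £45,000) × 1.65% × 85/365 = £1,218.0616
2002-03-27 to 2002-12-31: 280 days, exemption £172,000 → (£362,000 − £172,000) × 1.65% × 280/365 = £2,404.9315
Total = £3,622.9932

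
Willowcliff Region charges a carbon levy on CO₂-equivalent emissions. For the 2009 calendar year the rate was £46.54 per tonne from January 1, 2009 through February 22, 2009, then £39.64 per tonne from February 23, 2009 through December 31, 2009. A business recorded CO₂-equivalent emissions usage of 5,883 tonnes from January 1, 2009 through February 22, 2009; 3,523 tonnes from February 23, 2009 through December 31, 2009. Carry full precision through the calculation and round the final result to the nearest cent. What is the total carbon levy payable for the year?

January 1 – February 22, 2009: 5,883 tonnes at £46.54/tonne → £273,794.82
February 23 – December 31, 2009: 3,523 tonnes at £39.64/tonne → £139,651.72

£413,446.54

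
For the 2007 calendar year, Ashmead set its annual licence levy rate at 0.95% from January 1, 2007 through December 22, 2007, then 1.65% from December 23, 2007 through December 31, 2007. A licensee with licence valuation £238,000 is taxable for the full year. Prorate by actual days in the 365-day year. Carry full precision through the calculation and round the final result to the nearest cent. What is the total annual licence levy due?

£2,302.08

January 1 – December 22, 2007: 356 days at 0.95% → £238,000 × 0.95% × 356/365 = £2,205.2493
December 23 – December 31, 2007: 9 days at 1.65% → £238,000 × 1.65% × 9/365 = £96.8301
Total = £2,302.0795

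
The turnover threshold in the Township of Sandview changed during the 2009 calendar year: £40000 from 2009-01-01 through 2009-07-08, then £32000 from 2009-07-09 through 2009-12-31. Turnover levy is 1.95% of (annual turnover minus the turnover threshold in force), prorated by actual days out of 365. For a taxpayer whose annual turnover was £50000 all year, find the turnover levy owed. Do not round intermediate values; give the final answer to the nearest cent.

£270.22

2009-01-01 to 2009-07-08: 189 days, exemption £40000 → (£50000 − £40000) × 1.95% × 189/365 = £100.9726
2009-07-09 to 2009-12-31: 176 days, exemption £32000 → (£50000 − £32000) × 1.95% × 176/365 = £169.2493
Total = £270.2219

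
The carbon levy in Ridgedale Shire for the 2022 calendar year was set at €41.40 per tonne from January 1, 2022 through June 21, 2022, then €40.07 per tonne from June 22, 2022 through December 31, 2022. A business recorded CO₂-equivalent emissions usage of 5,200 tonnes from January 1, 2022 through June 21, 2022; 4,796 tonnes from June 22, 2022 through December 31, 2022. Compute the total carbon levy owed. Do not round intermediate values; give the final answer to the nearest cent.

January 1 – June 21, 2022: 5,200 tonnes at €41.40/tonne → €215,280.00
June 22 – December 31, 2022: 4,796 tonnes at €40.07/tonne → €192,175.72

€407,455.72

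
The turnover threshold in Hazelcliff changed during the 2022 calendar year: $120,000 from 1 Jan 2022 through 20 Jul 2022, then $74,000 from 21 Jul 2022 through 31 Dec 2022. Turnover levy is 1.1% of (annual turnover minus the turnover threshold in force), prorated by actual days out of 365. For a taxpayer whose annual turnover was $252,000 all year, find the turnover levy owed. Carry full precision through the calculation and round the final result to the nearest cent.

$1,679.35

1 Jan – 20 Jul 2022: 201 days, exemption $120,000 → ($252,000 − $120,000) × 1.1% × 201/365 = $799.5945
21 Jul – 31 Dec 2022: 164 days, exemption $74,000 → ($252,000 − $74,000) × 1.1% × 164/365 = $879.7589
Total = $1,679.3534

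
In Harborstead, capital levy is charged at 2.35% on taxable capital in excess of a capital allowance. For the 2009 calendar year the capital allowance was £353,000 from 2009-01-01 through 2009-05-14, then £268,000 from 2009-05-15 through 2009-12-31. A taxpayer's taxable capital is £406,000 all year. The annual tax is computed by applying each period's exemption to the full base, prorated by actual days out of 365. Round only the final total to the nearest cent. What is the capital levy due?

£2,509.67

2009-01-01 to 2009-05-14: 134 days, exemption £353,000 → (£406,000 − £353,000) × 2.35% × 134/365 = £457.2521
2009-05-15 to 2009-12-31: 231 days, exemption £268,000 → (£406,000 − £268,000) × 2.35% × 231/365 = £2,052.4192
Total = £2,509.6712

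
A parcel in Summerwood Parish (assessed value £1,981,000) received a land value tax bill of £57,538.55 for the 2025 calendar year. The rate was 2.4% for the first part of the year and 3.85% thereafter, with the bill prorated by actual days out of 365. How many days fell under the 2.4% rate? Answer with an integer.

Let d = days at the first rate; then 365 − d days at the second rate.
£1,981,000 × [2.4%·d + 3.85%·(365−d)] / 365 = £57,538.55
Solving gives d = 238, so the new rate took effect on 27 August 2025.

238 days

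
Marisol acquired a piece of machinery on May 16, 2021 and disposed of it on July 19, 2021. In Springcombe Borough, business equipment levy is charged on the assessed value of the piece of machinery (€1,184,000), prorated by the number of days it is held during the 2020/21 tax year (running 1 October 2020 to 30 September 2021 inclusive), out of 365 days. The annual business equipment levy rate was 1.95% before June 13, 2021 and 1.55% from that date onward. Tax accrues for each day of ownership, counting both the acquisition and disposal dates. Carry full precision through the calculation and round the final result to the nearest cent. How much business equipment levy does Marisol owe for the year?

May 16 – June 12, 2021: 28 days at 1.95% → €1,184,000 × 1.95% × 28/365 = €1,771.1342
June 13 – July 19, 2021: 37 days at 1.55% → €1,184,000 × 1.55% × 37/365 = €1,860.3397
Total = €3,631.4740

€3,631.47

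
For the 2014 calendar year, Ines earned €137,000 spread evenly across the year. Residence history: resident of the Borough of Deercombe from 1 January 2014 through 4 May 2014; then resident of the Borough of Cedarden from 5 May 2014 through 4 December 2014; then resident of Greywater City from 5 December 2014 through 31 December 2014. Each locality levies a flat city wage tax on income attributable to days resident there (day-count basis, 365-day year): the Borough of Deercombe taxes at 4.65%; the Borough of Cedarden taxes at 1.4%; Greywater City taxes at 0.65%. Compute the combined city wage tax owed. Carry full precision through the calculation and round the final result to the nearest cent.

€3,354.62

The Borough of Deercombe, 1 January – 4 May 2014: 124 days → €137,000 × 4.65% × 124/365 = €2,164.2247
The Borough of Cedarden, 5 May – 4 December 2014: 214 days → €137,000 × 1.4% × 214/365 = €1,124.5260
Greywater City, 5 December – 31 December 2014: 27 days → €137,000 × 0.65% × 27/365 = €65.8726
Total = €3,354.6233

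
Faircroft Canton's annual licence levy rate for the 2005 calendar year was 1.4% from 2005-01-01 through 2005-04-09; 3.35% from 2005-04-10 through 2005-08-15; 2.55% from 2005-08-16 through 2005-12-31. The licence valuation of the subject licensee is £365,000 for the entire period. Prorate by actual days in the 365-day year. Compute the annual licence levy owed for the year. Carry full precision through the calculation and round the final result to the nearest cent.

2005-01-01 to 2005-04-09: 99 days at 1.4% → £365,000 × 1.4% × 99/365 = £1,386.0000
2005-04-10 to 2005-08-15: 128 days at 3.35% → £365,000 × 3.35% × 128/365 = £4,288.0000
2005-08-16 to 2005-12-31: 138 days at 2.55% → £365,000 × 2.55% × 138/365 = £3,519.0000
Total = £9,193.0000

£9,193.00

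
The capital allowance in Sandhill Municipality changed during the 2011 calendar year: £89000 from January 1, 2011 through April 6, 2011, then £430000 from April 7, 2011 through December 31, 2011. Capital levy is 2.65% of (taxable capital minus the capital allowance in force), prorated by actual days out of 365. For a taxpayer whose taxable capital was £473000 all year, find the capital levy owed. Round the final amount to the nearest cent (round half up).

£3516.22

January 1 – April 6, 2011: 96 days, exemption £89000 → (£473000 − £89000) × 2.65% × 96/365 = £2676.4274
April 7 – December 31, 2011: 269 days, exemption £430000 → (£473000 − £430000) × 2.65% × 269/365 = £839.7959
Total = £3516.2233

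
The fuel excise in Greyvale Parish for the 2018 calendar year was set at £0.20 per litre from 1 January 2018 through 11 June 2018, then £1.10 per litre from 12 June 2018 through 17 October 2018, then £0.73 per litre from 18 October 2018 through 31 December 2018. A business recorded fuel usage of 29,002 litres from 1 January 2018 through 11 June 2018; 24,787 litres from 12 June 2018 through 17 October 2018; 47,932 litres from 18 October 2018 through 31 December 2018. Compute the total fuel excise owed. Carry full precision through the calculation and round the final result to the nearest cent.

1 January – 11 June 2018: 29,002 litres at £0.20/litre → £5800.40
12 June – 17 October 2018: 24,787 litres at £1.10/litre → £27265.70
18 October – 31 December 2018: 47,932 litres at £0.73/litre → £34990.36

£68056.46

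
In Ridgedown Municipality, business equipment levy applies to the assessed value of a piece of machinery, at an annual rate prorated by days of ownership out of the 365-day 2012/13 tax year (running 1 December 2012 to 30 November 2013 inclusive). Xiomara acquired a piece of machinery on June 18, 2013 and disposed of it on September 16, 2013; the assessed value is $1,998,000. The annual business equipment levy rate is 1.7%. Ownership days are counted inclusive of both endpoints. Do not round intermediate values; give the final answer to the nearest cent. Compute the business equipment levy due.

$8,468.24

Days held (June 18 – September 16, 2013): 91 out of 365
Tax = $1,998,000 × 1.7% × 91/365 = $8,468.2356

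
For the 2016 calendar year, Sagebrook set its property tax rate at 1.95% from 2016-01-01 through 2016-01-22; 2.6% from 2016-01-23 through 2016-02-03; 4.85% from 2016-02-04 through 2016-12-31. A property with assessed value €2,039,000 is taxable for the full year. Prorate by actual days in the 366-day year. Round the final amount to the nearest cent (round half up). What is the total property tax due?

€93,833.00

2016-01-01 to 2016-01-22: 22 days at 1.95% → €2,039,000 × 1.95% × 22/366 = €2,389.9754
2016-01-23 to 2016-02-03: 12 days at 2.6% → €2,039,000 × 2.6% × 12/366 = €1,738.1639
2016-02-04 to 2016-12-31: 332 days at 4.85% → €2,039,000 × 4.85% × 332/366 = €89,704.8579
Total = €93,832.9973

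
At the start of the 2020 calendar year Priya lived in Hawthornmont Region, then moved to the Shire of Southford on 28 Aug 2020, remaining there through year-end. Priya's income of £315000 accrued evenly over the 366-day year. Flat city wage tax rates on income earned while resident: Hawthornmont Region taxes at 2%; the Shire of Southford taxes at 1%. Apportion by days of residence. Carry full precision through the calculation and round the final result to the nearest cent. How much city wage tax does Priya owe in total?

£5215.57

Hawthornmont Region, 1 Jan – 27 Aug 2020: 240 days → £315000 × 2% × 240/366 = £4131.1475
The Shire of Southford, 28 Aug – 31 Dec 2020: 126 days → £315000 × 1% × 126/366 = £1084.4262
Total = £5215.5738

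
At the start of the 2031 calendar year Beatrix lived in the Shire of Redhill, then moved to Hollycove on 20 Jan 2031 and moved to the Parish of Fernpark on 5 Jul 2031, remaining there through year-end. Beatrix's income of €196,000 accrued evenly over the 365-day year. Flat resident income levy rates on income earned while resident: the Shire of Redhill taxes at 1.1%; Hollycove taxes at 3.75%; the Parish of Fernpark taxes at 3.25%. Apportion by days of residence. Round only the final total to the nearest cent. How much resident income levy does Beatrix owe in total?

The Shire of Redhill, 1 Jan – 19 Jan 2031: 19 days → €196,000 × 1.1% × 19/365 = €112.2301
Hollycove, 20 Jan – 4 Jul 2031: 166 days → €196,000 × 3.75% × 166/365 = €3,342.7397
The Parish of Fernpark, 5 Jul – 31 Dec 2031: 180 days → €196,000 × 3.25% × 180/365 = €3,141.3699
Total = €6,596.3397

€6,596.34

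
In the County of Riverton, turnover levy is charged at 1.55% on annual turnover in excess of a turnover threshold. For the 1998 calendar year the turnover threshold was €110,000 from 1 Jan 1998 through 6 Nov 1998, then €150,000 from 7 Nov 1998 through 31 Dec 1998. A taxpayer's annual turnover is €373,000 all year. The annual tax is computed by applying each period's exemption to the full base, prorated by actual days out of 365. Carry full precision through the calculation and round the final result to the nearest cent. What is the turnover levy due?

1 Jan – 6 Nov 1998: 310 days, exemption €110,000 → (€373,000 − €110,000) × 1.55% × 310/365 = €3,462.2329
7 Nov – 31 Dec 1998: 55 days, exemption €150,000 → (€373,000 − €150,000) × 1.55% × 55/365 = €520.8425
Total = €3,983.0753

€3,983.08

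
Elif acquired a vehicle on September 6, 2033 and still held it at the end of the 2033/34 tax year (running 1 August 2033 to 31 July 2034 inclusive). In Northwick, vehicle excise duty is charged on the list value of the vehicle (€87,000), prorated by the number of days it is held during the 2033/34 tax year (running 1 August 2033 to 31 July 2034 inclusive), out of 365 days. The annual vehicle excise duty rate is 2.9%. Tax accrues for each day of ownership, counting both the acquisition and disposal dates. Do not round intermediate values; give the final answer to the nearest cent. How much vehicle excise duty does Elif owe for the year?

Days held (September 6, 2033 – July 31, 2034): 329 out of 365
Tax = €87,000 × 2.9% × 329/365 = €2,274.1562

€2,274.16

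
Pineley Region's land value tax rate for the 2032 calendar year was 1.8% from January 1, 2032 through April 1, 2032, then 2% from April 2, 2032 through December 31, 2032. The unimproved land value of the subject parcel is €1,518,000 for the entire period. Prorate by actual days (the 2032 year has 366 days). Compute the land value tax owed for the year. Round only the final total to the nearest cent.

€29,596.85

January 1 – April 1, 2032: 92 days at 1.8% → €1,518,000 × 1.8% × 92/366 = €6,868.3279
April 2 – December 31, 2032: 274 days at 2% → €1,518,000 × 2% × 274/366 = €22,728.5246
Total = €29,596.8525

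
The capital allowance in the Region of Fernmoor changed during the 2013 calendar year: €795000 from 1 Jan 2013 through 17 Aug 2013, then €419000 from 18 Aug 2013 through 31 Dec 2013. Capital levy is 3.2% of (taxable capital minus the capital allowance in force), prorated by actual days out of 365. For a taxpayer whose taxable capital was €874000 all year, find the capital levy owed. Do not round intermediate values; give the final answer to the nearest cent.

€7011.16

1 Jan – 17 Aug 2013: 229 days, exemption €795000 → (€874000 − €795000) × 3.2% × 229/365 = €1586.0603
18 Aug – 31 Dec 2013: 136 days, exemption €419000 → (€874000 − €419000) × 3.2% × 136/365 = €5425.0959
Total = €7011.1562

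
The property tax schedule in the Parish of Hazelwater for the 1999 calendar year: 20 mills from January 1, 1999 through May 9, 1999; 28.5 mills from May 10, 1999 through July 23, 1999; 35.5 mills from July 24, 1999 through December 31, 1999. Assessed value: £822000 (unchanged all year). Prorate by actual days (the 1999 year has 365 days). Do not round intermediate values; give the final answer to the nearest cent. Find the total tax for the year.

January 1 – May 9, 1999: 129 days at 20 mills → £822000 × 2% × 129/365 = £5810.3014
May 10 – July 23, 1999: 75 days at 28.5 mills → £822000 × 2.85% × 75/365 = £4813.7671
July 24 – December 31, 1999: 161 days at 35.5 mills → £822000 × 3.55% × 161/365 = £12871.6192
Total = £23495.6877

£23495.69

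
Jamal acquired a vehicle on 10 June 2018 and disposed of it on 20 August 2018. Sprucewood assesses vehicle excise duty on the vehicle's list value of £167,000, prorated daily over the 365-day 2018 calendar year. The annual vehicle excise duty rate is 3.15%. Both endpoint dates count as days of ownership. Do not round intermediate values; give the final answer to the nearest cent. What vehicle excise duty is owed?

£1,037.69

Days held (10 June – 20 August 2018): 72 out of 365
Tax = £167,000 × 3.15% × 72/365 = £1,037.6877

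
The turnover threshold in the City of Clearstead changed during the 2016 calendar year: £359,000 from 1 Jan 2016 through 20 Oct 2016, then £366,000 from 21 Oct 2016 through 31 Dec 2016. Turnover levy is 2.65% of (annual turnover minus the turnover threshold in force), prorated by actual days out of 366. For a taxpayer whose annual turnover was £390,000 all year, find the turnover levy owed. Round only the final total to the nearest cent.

£785.01

1 Jan – 20 Oct 2016: 294 days, exemption £359,000 → (£390,000 − £359,000) × 2.65% × 294/366 = £659.8934
21 Oct – 31 Dec 2016: 72 days, exemption £366,000 → (£390,000 − £366,000) × 2.65% × 72/366 = £125.1148
Total = £785.0082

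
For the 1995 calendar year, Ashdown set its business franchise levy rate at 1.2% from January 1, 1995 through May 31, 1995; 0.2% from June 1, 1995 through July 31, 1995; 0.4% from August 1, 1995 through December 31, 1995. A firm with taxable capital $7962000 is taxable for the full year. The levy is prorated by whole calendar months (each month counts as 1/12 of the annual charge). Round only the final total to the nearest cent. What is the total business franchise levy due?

January 1 – May 31, 1995: 5 months at 1.2% → $7962000 × 1.2% × 5/12 = $39810.0000
June 1 – July 31, 1995: 2 months at 0.2% → $7962000 × 0.2% × 2/12 = $2654.0000
August 1 – December 31, 1995: 5 months at 0.4% → $7962000 × 0.4% × 5/12 = $13270.0000
Total = $55734.0000

$55734.00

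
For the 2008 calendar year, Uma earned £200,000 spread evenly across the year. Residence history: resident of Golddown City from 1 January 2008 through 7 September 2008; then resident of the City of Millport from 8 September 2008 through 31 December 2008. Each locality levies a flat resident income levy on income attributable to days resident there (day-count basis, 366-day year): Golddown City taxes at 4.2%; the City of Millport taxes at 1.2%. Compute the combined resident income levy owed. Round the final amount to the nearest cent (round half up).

£6,514.75

Golddown City, 1 January – 7 September 2008: 251 days → £200,000 × 4.2% × 251/366 = £5,760.6557
The City of Millport, 8 September – 31 December 2008: 115 days → £200,000 × 1.2% × 115/366 = £754.0984
Total = £6,514.7541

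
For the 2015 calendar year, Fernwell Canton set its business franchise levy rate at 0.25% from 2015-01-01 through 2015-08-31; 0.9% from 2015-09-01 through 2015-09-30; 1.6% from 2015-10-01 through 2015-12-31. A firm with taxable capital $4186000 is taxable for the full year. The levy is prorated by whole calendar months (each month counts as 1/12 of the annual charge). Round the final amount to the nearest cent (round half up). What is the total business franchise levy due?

2015-01-01 to 2015-08-31: 8 months at 0.25% → $4186000 × 0.25% × 8/12 = $6976.6667
2015-09-01 to 2015-09-30: 1 month at 0.9% → $4186000 × 0.9% × 1/12 = $3139.5000
2015-10-01 to 2015-12-31: 3 months at 1.6% → $4186000 × 1.6% × 3/12 = $16744.0000
Total = $26860.1667

$26860.17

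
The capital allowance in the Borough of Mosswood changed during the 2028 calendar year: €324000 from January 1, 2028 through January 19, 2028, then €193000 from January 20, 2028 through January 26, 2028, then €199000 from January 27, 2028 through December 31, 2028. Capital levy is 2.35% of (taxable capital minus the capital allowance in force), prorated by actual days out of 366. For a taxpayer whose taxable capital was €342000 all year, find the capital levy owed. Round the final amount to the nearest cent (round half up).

€3210.70

January 1 – January 19, 2028: 19 days, exemption €324000 → (€342000 − €324000) × 2.35% × 19/366 = €21.9590
January 20 – January 26, 2028: 7 days, exemption €193000 → (€342000 − €193000) × 2.35% × 7/366 = €66.9686
January 27 – December 31, 2028: 340 days, exemption €199000 → (€342000 − €199000) × 2.35% × 340/366 = €3121.7760
Total = €3210.7036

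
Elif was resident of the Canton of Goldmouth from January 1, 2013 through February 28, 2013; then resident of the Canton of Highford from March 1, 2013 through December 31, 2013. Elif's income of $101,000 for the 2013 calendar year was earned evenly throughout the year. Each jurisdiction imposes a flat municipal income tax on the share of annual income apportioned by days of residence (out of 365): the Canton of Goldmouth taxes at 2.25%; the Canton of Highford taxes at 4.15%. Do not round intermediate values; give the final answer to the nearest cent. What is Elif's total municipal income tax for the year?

The Canton of Goldmouth, January 1 – February 28, 2013: 59 days → $101,000 × 2.25% × 59/365 = $367.3356
The Canton of Highford, March 1 – December 31, 2013: 306 days → $101,000 × 4.15% × 306/365 = $3,513.9699
Total = $3,881.3055

$3,881.31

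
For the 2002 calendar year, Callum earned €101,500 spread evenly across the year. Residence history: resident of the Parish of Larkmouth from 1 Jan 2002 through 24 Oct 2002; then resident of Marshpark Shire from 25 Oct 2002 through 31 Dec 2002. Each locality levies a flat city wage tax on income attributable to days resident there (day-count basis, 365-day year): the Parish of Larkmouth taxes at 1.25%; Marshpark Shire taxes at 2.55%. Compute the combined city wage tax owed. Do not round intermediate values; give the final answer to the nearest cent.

The Parish of Larkmouth, 1 Jan – 24 Oct 2002: 297 days → €101,500 × 1.25% × 297/365 = €1,032.3801
Marshpark Shire, 25 Oct – 31 Dec 2002: 68 days → €101,500 × 2.55% × 68/365 = €482.1945
Total = €1,514.5747

€1,514.57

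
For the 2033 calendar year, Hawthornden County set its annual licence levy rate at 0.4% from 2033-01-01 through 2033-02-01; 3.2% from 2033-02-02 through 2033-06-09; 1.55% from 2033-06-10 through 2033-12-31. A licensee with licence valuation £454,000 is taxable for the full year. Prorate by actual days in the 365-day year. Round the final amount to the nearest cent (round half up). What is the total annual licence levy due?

2033-01-01 to 2033-02-01: 32 days at 0.4% → £454,000 × 0.4% × 32/365 = £159.2110
2033-02-02 to 2033-06-09: 128 days at 3.2% → £454,000 × 3.2% × 128/365 = £5,094.7507
2033-06-10 to 2033-12-31: 205 days at 1.55% → £454,000 × 1.55% × 205/365 = £3,952.2877
Total = £9,206.2493

£9,206.25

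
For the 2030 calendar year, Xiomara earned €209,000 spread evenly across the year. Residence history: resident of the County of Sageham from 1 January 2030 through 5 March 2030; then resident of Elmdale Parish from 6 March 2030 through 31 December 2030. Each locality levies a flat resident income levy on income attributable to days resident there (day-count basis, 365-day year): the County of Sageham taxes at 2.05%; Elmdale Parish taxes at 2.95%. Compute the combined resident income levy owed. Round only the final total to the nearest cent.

The County of Sageham, 1 January – 5 March 2030: 64 days → €209,000 × 2.05% × 64/365 = €751.2548
Elmdale Parish, 6 March – 31 December 2030: 301 days → €209,000 × 2.95% × 301/365 = €5,084.4260
Total = €5,835.6808

€5,835.68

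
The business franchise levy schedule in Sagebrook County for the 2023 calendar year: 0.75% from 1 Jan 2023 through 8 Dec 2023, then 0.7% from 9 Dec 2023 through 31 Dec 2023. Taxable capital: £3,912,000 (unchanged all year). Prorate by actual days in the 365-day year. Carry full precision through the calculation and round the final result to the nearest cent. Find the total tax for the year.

£29,216.75

1 Jan – 8 Dec 2023: 342 days at 0.75% → £3,912,000 × 0.75% × 342/365 = £27,491.1781
9 Dec – 31 Dec 2023: 23 days at 0.7% → £3,912,000 × 0.7% × 23/365 = £1,725.5671
Total = £29,216.7452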